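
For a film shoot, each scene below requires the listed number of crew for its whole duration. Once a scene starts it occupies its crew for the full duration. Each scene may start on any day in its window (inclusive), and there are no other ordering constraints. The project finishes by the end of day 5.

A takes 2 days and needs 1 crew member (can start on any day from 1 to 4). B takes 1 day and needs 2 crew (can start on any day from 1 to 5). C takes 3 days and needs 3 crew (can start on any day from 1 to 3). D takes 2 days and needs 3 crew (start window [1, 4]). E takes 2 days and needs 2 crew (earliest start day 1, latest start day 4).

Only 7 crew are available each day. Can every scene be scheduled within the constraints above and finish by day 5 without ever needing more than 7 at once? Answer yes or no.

Schedule A@1, B@3, C@1, D@4, E@4: d1:4  d2:4  d3:5  d4:5  d5:5 — peak 5 ≤ 7.

yes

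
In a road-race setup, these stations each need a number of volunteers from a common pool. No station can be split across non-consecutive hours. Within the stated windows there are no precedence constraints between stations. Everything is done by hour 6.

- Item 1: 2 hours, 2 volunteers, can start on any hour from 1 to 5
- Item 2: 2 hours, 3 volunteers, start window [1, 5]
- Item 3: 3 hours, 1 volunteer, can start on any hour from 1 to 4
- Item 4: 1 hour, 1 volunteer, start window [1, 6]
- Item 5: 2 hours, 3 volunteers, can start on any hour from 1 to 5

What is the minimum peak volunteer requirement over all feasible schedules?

4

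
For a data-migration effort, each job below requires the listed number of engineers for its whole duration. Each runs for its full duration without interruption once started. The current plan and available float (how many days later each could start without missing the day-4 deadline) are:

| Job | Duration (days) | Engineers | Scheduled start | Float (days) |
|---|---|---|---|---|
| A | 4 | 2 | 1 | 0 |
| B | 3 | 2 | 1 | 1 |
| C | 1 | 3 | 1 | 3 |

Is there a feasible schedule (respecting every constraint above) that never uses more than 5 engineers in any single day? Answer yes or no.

yes

Schedule A@1, B@1, C@4: d1:4  d2:4  d3:4  d4:5 — peak 5 ≤ 5.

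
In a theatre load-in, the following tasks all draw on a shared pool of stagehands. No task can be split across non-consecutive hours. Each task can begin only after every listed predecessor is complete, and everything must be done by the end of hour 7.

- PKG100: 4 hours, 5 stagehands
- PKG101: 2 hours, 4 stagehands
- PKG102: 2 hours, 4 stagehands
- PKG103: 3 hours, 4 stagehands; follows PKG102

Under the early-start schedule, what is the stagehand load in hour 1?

At early start, hour 1 has: PKG100, PKG101, PKG102.
Demand: 5 + 4 + 4 = 13.

13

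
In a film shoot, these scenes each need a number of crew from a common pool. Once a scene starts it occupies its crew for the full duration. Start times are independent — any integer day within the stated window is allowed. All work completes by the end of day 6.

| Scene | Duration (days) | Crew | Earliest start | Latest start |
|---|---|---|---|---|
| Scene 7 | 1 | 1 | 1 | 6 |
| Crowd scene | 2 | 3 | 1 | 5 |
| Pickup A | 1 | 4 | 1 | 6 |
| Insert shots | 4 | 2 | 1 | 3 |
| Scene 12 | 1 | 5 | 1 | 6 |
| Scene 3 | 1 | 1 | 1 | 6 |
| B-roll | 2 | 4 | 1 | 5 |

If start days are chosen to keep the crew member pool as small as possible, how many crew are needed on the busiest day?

Early-start (Scene 7@1, Crowd scene@1, Pickup A@1, Insert shots@1, Scene 12@1, Scene 3@1, B-roll@1) gives peak 20: d1:20  d2:9  d3:2  d4:2  d5:0  d6:0.
Shift Pickup A→3, Scene 12→6, Scene 3→2, B-roll→4.
Schedule Scene 7@1, Crowd scene@1, Pickup A@3, Insert shots@1, Scene 12@6, Scene 3@2, B-roll@4: d1:6  d2:6  d3:6  d4:6  d5:4  d6:5 — peak 6.
Total crew member-days = 33 over 6 days ⇒ peak ≥ ⌈33/6⌉ = 6, so 6 is optimal.

6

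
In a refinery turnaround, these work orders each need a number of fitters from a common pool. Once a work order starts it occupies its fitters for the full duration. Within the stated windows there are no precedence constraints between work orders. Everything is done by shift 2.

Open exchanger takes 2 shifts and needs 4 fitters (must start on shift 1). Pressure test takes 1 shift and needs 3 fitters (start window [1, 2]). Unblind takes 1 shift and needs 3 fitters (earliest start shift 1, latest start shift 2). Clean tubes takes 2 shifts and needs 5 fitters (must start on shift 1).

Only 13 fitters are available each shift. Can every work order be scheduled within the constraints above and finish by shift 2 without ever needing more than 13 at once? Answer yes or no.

Schedule Open exchanger@1, Pressure test@1, Unblind@2, Clean tubes@1: s1:12  s2:12 — peak 12 ≤ 13.

yes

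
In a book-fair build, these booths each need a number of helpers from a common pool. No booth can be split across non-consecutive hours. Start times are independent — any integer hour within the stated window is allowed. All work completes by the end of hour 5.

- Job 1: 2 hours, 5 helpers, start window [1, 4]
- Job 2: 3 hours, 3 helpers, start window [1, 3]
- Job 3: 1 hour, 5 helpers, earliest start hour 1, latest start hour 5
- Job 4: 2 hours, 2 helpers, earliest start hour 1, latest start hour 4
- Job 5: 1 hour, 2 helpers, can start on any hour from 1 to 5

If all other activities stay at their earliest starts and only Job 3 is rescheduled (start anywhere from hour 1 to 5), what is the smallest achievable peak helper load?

12

Job 3@1: h1:17  h2:10  h3:3  h4:0  h5:0 → peak 17
Job 3@2: h1:12  h2:15  h3:3  h4:0  h5:0 → peak 15
Job 3@3: h1:12  h2:10  h3:8  h4:0  h5:0 → peak 12
Job 3@4: h1:12  h2:10  h3:3  h4:5  h5:0 → peak 12
Job 3@5: h1:12  h2:10  h3:3  h4:0  h5:5 → peak 12
Best is Job 3@3, peak 12.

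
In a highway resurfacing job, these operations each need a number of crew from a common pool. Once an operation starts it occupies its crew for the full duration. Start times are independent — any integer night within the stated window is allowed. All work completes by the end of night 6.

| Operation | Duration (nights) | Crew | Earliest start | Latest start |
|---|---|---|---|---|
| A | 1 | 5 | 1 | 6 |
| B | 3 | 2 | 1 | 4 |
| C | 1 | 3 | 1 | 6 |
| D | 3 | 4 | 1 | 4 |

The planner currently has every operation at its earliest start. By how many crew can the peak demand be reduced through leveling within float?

8

Early-start peak: n1:14  n2:6  n3:6  n4:0  n5:0  n6:0 ⇒ 14.
Leveled (A@1, B@2, C@2, D@3): n1:5  n2:5  n3:6  n4:6  n5:4  n6:0 ⇒ 6.
Reduction 14 − 6 = 8.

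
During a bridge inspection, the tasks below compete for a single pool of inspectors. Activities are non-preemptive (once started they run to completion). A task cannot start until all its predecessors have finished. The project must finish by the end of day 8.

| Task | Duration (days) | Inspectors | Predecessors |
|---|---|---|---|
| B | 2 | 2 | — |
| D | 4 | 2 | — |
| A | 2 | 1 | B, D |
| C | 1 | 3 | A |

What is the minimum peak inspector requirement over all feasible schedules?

Schedule B@1, D@1, A@5, C@7: d1:4  d2:4  d3:2  d4:2  d5:1  d6:1  d7:3  d8:0 — peak 4.
No arrangement of the 14 feasible schedules does better.

4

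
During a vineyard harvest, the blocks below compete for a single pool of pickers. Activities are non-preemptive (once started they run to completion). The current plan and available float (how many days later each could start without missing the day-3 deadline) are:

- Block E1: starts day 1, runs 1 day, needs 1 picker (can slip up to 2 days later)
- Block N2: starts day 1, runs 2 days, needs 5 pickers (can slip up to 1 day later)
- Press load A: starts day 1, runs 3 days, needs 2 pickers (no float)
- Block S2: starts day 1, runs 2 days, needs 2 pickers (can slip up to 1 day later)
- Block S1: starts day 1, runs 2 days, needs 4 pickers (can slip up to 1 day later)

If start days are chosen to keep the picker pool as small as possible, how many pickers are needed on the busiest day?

Early-start (Block E1@1, Block N2@1, Press load A@1, Block S2@1, Block S1@1) gives peak 14: d1:14  d2:13  d3:2.
Shift Block S1→2.
Schedule Block E1@1, Block N2@1, Press load A@1, Block S2@1, Block S1@2: d1:10  d2:13  d3:6 — peak 13.
No arrangement of the 24 feasible schedules does better.

13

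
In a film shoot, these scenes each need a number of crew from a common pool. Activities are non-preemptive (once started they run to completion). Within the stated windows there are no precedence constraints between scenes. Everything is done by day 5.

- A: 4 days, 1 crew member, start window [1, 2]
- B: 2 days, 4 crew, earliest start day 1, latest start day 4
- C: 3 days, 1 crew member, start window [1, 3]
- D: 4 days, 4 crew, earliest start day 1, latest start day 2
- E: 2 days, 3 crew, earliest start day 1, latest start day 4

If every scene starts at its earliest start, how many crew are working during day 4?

5

At early start, day 4 has: A, D.
Demand: 1 + 4 = 5.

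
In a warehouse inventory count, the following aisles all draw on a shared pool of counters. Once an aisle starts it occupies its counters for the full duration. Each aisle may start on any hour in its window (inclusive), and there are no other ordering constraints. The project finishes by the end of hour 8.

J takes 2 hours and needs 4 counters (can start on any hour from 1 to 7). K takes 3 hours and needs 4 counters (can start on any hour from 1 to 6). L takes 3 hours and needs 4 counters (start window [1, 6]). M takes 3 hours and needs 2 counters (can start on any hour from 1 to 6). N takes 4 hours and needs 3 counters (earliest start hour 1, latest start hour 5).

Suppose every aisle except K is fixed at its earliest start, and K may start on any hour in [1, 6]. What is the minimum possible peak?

K@1: h1:17  h2:17  h3:13  h4:3  h5:0  h6:0  h7:0  h8:0 → peak 17
K@2: h1:13  h2:17  h3:13  h4:7  h5:0  h6:0  h7:0  h8:0 → peak 17
K@3: h1:13  h2:13  h3:13  h4:7  h5:4  h6:0  h7:0  h8:0 → peak 13
K@4: h1:13  h2:13  h3:9  h4:7  h5:4  h6:4  h7:0  h8:0 → peak 13
K@5: h1:13  h2:13  h3:9  h4:3  h5:4  h6:4  h7:4  h8:0 → peak 13
K@6: h1:13  h2:13  h3:9  h4:3  h5:0  h6:4  h7:4  h8:4 → peak 13
Best is K@3, peak 13.

13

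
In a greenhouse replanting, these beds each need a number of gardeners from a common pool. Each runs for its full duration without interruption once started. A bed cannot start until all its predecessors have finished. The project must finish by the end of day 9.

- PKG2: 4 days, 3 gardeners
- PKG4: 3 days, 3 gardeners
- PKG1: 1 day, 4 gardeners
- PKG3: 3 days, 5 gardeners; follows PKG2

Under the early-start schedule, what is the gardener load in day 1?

At early start, day 1 has: PKG2, PKG4, PKG1.
Demand: 3 + 3 + 4 = 10.

10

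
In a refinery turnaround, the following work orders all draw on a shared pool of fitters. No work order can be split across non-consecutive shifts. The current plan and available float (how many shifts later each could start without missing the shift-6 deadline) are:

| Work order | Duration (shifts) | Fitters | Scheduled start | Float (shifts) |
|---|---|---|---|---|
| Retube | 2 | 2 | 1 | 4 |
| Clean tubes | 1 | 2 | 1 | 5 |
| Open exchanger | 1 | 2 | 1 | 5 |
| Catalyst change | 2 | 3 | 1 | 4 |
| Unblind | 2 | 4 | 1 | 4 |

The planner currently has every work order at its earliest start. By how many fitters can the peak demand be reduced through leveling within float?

9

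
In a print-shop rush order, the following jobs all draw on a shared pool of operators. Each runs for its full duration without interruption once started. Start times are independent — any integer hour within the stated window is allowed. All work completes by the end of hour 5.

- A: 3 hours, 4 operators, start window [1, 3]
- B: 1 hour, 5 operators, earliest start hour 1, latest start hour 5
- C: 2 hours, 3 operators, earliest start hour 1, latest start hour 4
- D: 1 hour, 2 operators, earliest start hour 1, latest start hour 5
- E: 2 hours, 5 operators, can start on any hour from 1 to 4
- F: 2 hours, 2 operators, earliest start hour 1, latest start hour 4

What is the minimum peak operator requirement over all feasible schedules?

Early-start (A@1, B@1, C@1, D@1, E@1, F@1) gives peak 21: h1:21  h2:14  h3:4  h4:0  h5:0.
Shift C→2, D→2, E→4, F→3.
Schedule A@1, B@1, C@2, D@2, E@4, F@3: h1:9  h2:9  h3:9  h4:7  h5:5 — peak 9.

9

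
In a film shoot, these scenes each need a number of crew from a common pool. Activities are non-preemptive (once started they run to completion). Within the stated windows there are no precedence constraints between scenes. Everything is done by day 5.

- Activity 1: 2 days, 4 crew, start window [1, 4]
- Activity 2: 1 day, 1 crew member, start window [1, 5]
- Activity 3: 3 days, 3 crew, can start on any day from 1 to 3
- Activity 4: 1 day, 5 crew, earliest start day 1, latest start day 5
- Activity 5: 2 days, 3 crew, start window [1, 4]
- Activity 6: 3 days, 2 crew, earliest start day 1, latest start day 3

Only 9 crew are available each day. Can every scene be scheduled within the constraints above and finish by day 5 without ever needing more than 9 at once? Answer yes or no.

yes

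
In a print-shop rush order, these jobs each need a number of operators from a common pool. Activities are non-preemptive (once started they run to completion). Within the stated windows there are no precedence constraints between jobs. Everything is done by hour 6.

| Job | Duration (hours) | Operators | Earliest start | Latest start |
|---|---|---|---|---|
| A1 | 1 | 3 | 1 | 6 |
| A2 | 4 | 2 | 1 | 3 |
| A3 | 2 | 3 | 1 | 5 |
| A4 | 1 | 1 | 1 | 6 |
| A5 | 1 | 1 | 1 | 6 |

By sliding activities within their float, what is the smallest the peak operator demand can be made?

5

Early-start (A1@1, A2@1, A3@1, A4@1, A5@1) gives peak 10: h1:10  h2:5  h3:2  h4:2  h5:0  h6:0.
Shift A3→2, A4→4, A5→4.
Schedule A1@1, A2@1, A3@2, A4@4, A5@4: h1:5  h2:5  h3:5  h4:4  h5:0  h6:0 — peak 5.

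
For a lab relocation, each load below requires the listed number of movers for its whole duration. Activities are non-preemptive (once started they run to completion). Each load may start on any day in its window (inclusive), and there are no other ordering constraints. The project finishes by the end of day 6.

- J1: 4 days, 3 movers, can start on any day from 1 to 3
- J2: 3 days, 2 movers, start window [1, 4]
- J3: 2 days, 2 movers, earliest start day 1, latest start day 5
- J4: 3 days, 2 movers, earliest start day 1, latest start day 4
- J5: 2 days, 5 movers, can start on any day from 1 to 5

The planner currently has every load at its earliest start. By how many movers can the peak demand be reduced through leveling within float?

7

Early-start peak: d1:14  d2:14  d3:7  d4:3  d5:0  d6:0 ⇒ 14.
Leveled (J1@1, J2@1, J3@1, J4@3, J5@5): d1:7  d2:7  d3:7  d4:5  d5:7  d6:5 ⇒ 7.
Reduction 14 − 7 = 7.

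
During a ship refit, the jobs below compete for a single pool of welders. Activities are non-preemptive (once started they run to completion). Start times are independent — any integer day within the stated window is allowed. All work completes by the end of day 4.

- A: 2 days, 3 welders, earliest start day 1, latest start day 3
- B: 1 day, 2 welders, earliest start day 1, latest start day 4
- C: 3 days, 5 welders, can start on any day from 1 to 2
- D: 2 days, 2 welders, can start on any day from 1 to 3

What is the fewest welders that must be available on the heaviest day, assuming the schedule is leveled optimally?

8

Early-start (A@1, B@1, C@1, D@1) gives peak 12: d1:12  d2:10  d3:5  d4:0.
Shift C→2, D→3.
Schedule A@1, B@1, C@2, D@3: d1:5  d2:8  d3:7  d4:7 — peak 8.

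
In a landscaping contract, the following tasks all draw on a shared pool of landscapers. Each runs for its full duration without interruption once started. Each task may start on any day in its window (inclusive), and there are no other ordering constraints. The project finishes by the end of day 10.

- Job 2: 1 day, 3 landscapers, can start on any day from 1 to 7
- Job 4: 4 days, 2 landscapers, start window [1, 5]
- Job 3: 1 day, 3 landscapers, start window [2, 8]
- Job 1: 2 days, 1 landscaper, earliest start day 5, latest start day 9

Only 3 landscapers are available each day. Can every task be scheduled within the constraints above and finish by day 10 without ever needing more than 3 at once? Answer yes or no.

Schedule Job 2@1, Job 4@2, Job 3@6, Job 1@7: d1:3  d2:2  d3:2  d4:2  d5:2  d6:3  d7:1  d8:1  d9:0  d10:0 — peak 3 ≤ 3.

yes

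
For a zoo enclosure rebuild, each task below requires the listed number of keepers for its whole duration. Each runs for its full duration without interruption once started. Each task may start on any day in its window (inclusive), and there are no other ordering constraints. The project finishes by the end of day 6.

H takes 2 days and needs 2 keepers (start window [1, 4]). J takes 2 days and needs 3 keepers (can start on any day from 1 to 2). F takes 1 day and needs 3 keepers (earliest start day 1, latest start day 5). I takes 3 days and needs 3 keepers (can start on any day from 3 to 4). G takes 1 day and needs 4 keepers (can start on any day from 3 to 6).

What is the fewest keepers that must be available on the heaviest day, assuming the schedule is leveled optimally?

6

Early-start (H@1, J@1, F@1, I@3, G@3) gives peak 8: d1:8  d2:5  d3:7  d4:3  d5:3  d6:0.
Shift F→3, G→6.
Schedule H@1, J@1, F@3, I@3, G@6: d1:5  d2:5  d3:6  d4:3  d5:3  d6:4 — peak 6.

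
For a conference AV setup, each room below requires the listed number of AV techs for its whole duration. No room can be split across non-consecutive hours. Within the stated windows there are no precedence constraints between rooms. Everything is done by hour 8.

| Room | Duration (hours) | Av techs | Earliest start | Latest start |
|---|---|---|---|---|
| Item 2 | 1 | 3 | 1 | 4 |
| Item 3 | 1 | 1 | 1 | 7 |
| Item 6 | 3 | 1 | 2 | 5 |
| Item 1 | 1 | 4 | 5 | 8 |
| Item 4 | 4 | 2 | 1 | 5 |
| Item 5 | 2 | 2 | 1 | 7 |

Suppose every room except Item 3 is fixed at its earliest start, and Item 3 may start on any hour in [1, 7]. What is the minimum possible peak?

Item 3@1: h1:8  h2:5  h3:3  h4:3  h5:4  h6:0  h7:0  h8:0 → peak 8
Item 3@2: h1:7  h2:6  h3:3  h4:3  h5:4  h6:0  h7:0  h8:0 → peak 7
Item 3@3: h1:7  h2:5  h3:4  h4:3  h5:4  h6:0  h7:0  h8:0 → peak 7
Item 3@4: h1:7  h2:5  h3:3  h4:4  h5:4  h6:0  h7:0  h8:0 → peak 7
Item 3@5: h1:7  h2:5  h3:3  h4:3  h5:5  h6:0  h7:0  h8:0 → peak 7
Item 3@6: h1:7  h2:5  h3:3  h4:3  h5:4  h6:1  h7:0  h8:0 → peak 7
Item 3@7: h1:7  h2:5  h3:3  h4:3  h5:4  h6:0  h7:1  h8:0 → peak 7
Best is Item 3@2, peak 7.

7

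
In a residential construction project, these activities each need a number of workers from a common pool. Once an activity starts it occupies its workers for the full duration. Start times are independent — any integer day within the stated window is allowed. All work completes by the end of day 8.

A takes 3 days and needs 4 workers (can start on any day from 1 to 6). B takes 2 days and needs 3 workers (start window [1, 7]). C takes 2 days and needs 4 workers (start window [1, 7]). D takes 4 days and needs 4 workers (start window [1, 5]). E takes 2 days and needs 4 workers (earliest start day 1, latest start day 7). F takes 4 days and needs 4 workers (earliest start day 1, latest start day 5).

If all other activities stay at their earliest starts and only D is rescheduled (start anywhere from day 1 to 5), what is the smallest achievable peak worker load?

19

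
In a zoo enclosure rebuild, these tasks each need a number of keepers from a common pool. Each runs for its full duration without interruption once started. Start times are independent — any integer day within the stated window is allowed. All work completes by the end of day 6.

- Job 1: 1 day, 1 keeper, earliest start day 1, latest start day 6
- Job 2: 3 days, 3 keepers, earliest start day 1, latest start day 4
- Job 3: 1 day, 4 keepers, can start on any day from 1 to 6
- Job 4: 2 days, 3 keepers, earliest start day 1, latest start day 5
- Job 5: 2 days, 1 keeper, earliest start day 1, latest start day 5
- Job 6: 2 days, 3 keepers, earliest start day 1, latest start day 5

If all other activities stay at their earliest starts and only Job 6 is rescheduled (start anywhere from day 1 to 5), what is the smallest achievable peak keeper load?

12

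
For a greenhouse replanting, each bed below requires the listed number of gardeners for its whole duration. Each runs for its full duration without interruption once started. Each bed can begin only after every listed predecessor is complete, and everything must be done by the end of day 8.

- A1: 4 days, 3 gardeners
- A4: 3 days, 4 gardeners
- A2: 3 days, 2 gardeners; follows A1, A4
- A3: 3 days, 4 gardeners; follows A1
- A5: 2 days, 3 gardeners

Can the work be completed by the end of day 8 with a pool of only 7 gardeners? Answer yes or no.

yes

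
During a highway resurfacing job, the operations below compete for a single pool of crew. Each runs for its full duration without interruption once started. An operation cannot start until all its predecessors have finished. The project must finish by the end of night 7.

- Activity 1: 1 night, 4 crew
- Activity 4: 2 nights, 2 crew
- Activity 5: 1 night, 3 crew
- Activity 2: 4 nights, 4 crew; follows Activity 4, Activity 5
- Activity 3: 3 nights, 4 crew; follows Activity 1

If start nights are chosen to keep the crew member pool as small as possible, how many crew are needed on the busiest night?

Early-start (Activity 1@1, Activity 4@1, Activity 5@1, Activity 2@3, Activity 3@2) gives peak 9: n1:9  n2:6  n3:8  n4:8  n5:4  n6:4  n7:0.
Shift Activity 5→2, Activity 3→3.
Schedule Activity 1@1, Activity 4@1, Activity 5@2, Activity 2@3, Activity 3@3: n1:6  n2:5  n3:8  n4:8  n5:8  n6:4  n7:0 — peak 8.

8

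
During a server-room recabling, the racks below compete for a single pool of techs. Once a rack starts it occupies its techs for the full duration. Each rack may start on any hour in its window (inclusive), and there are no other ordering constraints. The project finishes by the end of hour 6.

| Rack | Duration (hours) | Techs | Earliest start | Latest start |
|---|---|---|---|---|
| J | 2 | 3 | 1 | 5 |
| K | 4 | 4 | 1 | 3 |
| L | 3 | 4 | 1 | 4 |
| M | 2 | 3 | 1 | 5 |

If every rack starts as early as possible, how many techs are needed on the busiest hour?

Early-start schedule: J@1, K@1, L@1, M@1.
Load per hour: hour 1: 14, hour 2: 14, hour 3: 8, hour 4: 4, hour 5: 0, hour 6: 0.
Peak is 14.

14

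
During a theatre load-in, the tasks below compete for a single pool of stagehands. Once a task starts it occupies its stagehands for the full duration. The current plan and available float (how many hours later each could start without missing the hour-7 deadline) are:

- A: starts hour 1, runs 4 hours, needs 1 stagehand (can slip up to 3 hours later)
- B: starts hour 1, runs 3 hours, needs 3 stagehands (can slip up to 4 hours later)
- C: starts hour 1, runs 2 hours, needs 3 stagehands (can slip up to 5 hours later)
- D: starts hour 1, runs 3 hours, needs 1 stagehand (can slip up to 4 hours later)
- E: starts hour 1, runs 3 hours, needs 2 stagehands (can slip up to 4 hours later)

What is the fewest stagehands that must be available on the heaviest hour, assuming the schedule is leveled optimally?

Early-start (A@1, B@1, C@1, D@1, E@1) gives peak 10: h1:10  h2:10  h3:7  h4:1  h5:0  h6:0  h7:0.
Shift C→4, E→5.
Schedule A@1, B@1, C@4, D@1, E@5: h1:5  h2:5  h3:5  h4:4  h5:5  h6:2  h7:2 — peak 5.

5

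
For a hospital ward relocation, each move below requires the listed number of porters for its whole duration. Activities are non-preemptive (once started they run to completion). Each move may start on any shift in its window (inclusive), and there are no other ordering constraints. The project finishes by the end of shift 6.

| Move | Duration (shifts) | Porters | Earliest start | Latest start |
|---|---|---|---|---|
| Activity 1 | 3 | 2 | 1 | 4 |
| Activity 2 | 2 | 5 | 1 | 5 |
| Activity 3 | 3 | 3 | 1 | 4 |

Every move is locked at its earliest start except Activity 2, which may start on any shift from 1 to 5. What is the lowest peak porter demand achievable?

5

Activity 2@1: s1:10  s2:10  s3:5  s4:0  s5:0  s6:0 → peak 10
Activity 2@2: s1:5  s2:10  s3:10  s4:0  s5:0  s6:0 → peak 10
Activity 2@3: s1:5  s2:5  s3:10  s4:5  s5:0  s6:0 → peak 10
Activity 2@4: s1:5  s2:5  s3:5  s4:5  s5:5  s6:0 → peak 5
Activity 2@5: s1:5  s2:5  s3:5  s4:0  s5:5  s6:5 → peak 5
Best is Activity 2@4, peak 5.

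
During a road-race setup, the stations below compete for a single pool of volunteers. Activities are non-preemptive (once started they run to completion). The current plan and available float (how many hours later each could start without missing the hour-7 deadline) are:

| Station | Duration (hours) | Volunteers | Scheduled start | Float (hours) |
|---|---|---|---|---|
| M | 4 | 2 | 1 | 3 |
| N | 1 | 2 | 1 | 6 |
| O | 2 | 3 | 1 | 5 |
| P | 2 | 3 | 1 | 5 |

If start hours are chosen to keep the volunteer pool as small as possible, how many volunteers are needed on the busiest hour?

5

Early-start (M@1, N@1, O@1, P@1) gives peak 10: h1:10  h2:8  h3:2  h4:2  h5:0  h6:0  h7:0.
Shift O→2, P→4.
Schedule M@1, N@1, O@2, P@4: h1:4  h2:5  h3:5  h4:5  h5:3  h6:0  h7:0 — peak 5.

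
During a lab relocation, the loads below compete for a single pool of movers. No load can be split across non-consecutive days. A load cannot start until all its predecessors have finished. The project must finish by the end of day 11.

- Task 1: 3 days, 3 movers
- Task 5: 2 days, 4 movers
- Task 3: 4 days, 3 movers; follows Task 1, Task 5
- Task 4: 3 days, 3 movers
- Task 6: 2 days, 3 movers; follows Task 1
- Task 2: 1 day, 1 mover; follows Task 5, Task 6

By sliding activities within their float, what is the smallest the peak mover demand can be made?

6

Early-start (Task 1@1, Task 5@1, Task 3@4, Task 4@1, Task 6@4, Task 2@6) gives peak 10: d1:10  d2:10  d3:6  d4:6  d5:6  d6:4  d7:3  d8:0  d9:0  d10:0  d11:0.
Shift Task 5→4, Task 3→6, Task 6→6, Task 2→8.
Schedule Task 1@1, Task 5@4, Task 3@6, Task 4@1, Task 6@6, Task 2@8: d1:6  d2:6  d3:6  d4:4  d5:4  d6:6  d7:6  d8:4  d9:3  d10:0  d11:0 — peak 6.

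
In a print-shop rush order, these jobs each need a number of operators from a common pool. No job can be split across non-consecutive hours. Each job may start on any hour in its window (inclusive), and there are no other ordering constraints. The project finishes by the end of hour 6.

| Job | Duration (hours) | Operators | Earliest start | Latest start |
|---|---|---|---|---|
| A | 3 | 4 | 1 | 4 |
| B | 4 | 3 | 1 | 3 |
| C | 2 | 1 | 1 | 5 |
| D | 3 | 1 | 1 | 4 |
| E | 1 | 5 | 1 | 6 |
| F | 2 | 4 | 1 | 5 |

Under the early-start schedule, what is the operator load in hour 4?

At early start, hour 4 has: B.
Demand: 3 = 3.

3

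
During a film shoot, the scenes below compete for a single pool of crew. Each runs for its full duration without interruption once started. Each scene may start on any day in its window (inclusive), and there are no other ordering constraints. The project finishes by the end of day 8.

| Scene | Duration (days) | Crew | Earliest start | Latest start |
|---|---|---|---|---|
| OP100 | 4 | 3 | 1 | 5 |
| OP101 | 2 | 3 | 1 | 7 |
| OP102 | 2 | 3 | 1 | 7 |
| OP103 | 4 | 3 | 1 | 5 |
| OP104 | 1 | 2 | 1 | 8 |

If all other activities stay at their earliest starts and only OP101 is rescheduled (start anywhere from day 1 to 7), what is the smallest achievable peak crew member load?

OP101@1: d1:14  d2:12  d3:6  d4:6  d5:0  d6:0  d7:0  d8:0 → peak 14
OP101@2: d1:11  d2:12  d3:9  d4:6  d5:0  d6:0  d7:0  d8:0 → peak 12
OP101@3: d1:11  d2:9  d3:9  d4:9  d5:0  d6:0  d7:0  d8:0 → peak 11
OP101@4: d1:11  d2:9  d3:6  d4:9  d5:3  d6:0  d7:0  d8:0 → peak 11
OP101@5: d1:11  d2:9  d3:6  d4:6  d5:3  d6:3  d7:0  d8:0 → peak 11
OP101@6: d1:11  d2:9  d3:6  d4:6  d5:0  d6:3  d7:3  d8:0 → peak 11
OP101@7: d1:11  d2:9  d3:6  d4:6  d5:0  d6:0  d7:3  d8:3 → peak 11
Best is OP101@3, peak 11.

11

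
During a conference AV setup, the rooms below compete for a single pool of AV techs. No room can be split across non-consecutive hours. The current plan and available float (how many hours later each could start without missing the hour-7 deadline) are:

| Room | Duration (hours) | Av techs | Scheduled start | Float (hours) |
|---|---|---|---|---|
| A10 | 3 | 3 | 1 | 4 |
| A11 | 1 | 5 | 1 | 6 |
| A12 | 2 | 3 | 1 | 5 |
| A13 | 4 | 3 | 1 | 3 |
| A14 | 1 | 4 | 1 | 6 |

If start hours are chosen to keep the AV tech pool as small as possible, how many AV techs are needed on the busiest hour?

Early-start (A10@1, A11@1, A12@1, A13@1, A14@1) gives peak 18: h1:18  h2:9  h3:6  h4:3  h5:0  h6:0  h7:0.
Shift A11→6, A12→4, A14→7.
Schedule A10@1, A11@6, A12@4, A13@1, A14@7: h1:6  h2:6  h3:6  h4:6  h5:3  h6:5  h7:4 — peak 6.
Total AV tech-hours = 36 over 7 hours ⇒ peak ≥ ⌈36/7⌉ = 6, so 6 is optimal.

6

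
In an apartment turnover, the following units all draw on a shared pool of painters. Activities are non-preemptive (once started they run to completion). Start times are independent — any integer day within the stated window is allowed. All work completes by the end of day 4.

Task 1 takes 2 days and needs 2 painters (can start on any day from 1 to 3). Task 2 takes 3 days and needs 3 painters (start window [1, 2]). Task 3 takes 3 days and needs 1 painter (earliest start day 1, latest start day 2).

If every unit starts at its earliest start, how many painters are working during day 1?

At early start, day 1 has: Task 1, Task 2, Task 3.
Demand: 2 + 3 + 1 = 6.

6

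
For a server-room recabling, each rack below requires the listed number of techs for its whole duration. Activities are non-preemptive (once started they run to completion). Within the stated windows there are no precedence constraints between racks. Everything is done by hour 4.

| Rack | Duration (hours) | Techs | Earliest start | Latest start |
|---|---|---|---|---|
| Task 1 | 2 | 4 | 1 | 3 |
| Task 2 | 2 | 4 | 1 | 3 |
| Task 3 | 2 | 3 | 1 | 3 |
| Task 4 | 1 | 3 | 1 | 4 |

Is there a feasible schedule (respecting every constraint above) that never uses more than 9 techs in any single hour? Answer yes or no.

yes

Schedule Task 1@1, Task 2@3, Task 3@1, Task 4@3: h1:7  h2:7  h3:7  h4:4 — peak 7 ≤ 9.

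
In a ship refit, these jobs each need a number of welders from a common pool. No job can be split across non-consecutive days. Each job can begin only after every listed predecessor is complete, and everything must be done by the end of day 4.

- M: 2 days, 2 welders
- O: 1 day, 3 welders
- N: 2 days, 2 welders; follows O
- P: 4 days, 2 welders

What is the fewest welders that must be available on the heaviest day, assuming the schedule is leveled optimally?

Early-start (M@1, O@1, N@2, P@1) gives peak 7: d1:7  d2:6  d3:4  d4:2.
Shift M→2.
Schedule M@2, O@1, N@2, P@1: d1:5  d2:6  d3:6  d4:2 — peak 6.
No arrangement of the 9 feasible schedules does better.

6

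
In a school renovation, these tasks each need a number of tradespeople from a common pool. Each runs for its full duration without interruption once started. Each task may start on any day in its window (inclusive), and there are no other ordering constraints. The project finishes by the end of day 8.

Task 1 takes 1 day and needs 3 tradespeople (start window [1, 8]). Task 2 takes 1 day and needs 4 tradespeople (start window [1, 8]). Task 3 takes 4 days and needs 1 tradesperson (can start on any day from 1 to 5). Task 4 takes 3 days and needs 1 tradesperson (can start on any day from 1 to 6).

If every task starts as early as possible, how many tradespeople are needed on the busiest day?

9

Early-start schedule: Task 1@1, Task 2@1, Task 3@1, Task 4@1.
Load per day: day 1: 9, day 2: 2, day 3: 2, day 4: 1, day 5: 0, day 6: 0, day 7: 0, day 8: 0.
Peak is 9.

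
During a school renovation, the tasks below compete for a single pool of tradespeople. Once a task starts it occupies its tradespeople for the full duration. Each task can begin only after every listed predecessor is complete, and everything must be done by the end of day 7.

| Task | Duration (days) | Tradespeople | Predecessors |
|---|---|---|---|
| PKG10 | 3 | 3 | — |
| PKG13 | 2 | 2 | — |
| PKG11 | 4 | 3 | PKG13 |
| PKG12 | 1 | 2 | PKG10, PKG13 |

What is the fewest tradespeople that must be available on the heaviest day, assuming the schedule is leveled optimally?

Early-start (PKG10@1, PKG13@1, PKG11@3, PKG12@4) gives peak 6: d1:5  d2:5  d3:6  d4:5  d5:3  d6:3  d7:0.
Shift PKG11→4.
Schedule PKG10@1, PKG13@1, PKG11@4, PKG12@4: d1:5  d2:5  d3:3  d4:5  d5:3  d6:3  d7:3 — peak 5.

5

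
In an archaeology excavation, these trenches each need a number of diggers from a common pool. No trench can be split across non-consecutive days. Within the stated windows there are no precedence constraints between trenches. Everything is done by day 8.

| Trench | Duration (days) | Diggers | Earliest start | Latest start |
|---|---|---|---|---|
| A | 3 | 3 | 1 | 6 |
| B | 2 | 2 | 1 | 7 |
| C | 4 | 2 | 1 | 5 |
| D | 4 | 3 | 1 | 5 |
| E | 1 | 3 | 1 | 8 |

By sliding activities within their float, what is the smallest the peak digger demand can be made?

5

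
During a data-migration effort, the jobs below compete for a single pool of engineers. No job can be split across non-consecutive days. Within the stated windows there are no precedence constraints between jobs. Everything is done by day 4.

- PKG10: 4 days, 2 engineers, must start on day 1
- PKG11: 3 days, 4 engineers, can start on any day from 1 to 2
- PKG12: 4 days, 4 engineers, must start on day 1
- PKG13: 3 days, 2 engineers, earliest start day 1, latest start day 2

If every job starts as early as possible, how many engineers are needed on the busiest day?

Early-start schedule: PKG10@1, PKG11@1, PKG12@1, PKG13@1.
Load per day: day 1: 12, day 2: 12, day 3: 12, day 4: 6.
Peak is 12.

12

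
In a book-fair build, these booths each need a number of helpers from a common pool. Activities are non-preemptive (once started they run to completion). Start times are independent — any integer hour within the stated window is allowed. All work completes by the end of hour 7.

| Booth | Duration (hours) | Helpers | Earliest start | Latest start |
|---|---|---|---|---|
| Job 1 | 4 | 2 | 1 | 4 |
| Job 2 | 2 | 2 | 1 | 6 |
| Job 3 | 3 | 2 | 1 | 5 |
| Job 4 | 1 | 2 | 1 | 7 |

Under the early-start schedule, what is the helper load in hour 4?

At early start, hour 4 has: Job 1.
Demand: 2 = 2.

2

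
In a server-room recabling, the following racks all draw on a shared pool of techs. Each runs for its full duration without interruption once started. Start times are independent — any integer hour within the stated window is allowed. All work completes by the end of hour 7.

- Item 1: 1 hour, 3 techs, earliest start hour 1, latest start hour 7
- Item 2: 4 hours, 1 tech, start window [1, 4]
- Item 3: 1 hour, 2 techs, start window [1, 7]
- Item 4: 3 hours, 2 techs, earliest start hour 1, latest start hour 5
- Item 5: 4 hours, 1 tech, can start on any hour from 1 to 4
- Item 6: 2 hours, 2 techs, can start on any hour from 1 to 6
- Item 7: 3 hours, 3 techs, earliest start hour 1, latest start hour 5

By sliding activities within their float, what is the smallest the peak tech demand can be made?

Early-start (Item 1@1, Item 2@1, Item 3@1, Item 4@1, Item 5@1, Item 6@1, Item 7@1) gives peak 14: h1:14  h2:9  h3:7  h4:2  h5:0  h6:0  h7:0.
Shift Item 3→2, Item 4→3, Item 6→6, Item 7→5.
Schedule Item 1@1, Item 2@1, Item 3@2, Item 4@3, Item 5@1, Item 6@6, Item 7@5: h1:5  h2:4  h3:4  h4:4  h5:5  h6:5  h7:5 — peak 5.
Total tech-hours = 32 over 7 hours ⇒ peak ≥ ⌈32/7⌉ = 5, so 5 is optimal.

5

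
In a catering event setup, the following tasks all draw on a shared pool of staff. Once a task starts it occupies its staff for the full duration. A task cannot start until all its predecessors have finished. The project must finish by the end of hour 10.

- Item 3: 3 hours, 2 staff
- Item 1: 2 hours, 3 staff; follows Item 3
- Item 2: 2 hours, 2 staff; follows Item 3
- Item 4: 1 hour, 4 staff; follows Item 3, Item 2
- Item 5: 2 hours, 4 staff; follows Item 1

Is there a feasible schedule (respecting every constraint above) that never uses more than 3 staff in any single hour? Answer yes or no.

no

The minimum achievable peak is 4; 3 < 4, so no feasible schedule stays within the cap.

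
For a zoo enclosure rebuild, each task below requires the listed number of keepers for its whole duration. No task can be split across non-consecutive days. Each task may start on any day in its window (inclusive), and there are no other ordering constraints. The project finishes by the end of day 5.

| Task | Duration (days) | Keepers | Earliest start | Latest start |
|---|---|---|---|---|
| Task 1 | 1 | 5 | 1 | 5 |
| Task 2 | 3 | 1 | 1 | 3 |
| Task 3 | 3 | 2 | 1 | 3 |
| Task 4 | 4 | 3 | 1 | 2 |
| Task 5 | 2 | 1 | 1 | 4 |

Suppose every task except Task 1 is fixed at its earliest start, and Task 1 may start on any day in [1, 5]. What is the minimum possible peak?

7

Task 1@1: d1:12  d2:7  d3:6  d4:3  d5:0 → peak 12
Task 1@2: d1:7  d2:12  d3:6  d4:3  d5:0 → peak 12
Task 1@3: d1:7  d2:7  d3:11  d4:3  d5:0 → peak 11
Task 1@4: d1:7  d2:7  d3:6  d4:8  d5:0 → peak 8
Task 1@5: d1:7  d2:7  d3:6  d4:3  d5:5 → peak 7
Best is Task 1@5, peak 7.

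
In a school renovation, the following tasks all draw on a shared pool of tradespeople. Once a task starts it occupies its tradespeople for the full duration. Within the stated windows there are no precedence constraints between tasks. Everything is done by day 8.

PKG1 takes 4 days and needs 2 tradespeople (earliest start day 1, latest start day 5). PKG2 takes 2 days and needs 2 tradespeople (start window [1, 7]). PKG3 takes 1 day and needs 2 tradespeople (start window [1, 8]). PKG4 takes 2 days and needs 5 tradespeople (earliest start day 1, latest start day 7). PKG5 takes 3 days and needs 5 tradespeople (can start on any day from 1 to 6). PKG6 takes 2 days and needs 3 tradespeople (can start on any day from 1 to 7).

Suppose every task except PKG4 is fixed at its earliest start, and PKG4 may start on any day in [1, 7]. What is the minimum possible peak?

PKG4@1: d1:19  d2:17  d3:7  d4:2  d5:0  d6:0  d7:0  d8:0 → peak 19
PKG4@2: d1:14  d2:17  d3:12  d4:2  d5:0  d6:0  d7:0  d8:0 → peak 17
PKG4@3: d1:14  d2:12  d3:12  d4:7  d5:0  d6:0  d7:0  d8:0 → peak 14
PKG4@4: d1:14  d2:12  d3:7  d4:7  d5:5  d6:0  d7:0  d8:0 → peak 14
PKG4@5: d1:14  d2:12  d3:7  d4:2  d5:5  d6:5  d7:0  d8:0 → peak 14
PKG4@6: d1:14  d2:12  d3:7  d4:2  d5:0  d6:5  d7:5  d8:0 → peak 14
PKG4@7: d1:14  d2:12  d3:7  d4:2  d5:0  d6:0  d7:5  d8:5 → peak 14
Best is PKG4@3, peak 14.

14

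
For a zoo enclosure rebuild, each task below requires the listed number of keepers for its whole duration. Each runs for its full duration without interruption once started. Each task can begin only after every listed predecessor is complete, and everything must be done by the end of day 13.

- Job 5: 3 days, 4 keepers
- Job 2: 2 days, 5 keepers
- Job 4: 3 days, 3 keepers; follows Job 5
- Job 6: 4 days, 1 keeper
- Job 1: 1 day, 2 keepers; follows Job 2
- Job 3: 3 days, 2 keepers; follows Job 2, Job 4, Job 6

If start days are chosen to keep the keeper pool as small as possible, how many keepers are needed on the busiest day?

Early-start (Job 5@1, Job 2@1, Job 4@4, Job 6@1, Job 1@3, Job 3@7) gives peak 10: d1:10  d2:10  d3:7  d4:4  d5:3  d6:3  d7:2  d8:2  d9:2  d10:0  d11:0  d12:0  d13:0.
Shift Job 2→4, Job 4→6, Job 6→6, Job 1→9, Job 3→10.
Schedule Job 5@1, Job 2@4, Job 4@6, Job 6@6, Job 1@9, Job 3@10: d1:4  d2:4  d3:4  d4:5  d5:5  d6:4  d7:4  d8:4  d9:3  d10:2  d11:2  d12:2  d13:0 — peak 5.

5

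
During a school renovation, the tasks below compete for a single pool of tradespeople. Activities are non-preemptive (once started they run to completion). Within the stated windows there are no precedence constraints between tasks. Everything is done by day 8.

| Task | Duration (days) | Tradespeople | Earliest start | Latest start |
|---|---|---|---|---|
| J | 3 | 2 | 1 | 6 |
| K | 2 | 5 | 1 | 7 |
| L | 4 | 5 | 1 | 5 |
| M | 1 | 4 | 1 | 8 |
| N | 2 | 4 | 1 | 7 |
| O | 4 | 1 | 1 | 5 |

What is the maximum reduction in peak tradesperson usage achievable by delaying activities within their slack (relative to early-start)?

Early-start peak: d1:21  d2:17  d3:8  d4:6  d5:0  d6:0  d7:0  d8:0 ⇒ 21.
Leveled (J@1, K@1, L@3, M@7, N@7, O@1): d1:8  d2:8  d3:8  d4:6  d5:5  d6:5  d7:8  d8:4 ⇒ 8.
Reduction 21 − 8 = 13.

13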